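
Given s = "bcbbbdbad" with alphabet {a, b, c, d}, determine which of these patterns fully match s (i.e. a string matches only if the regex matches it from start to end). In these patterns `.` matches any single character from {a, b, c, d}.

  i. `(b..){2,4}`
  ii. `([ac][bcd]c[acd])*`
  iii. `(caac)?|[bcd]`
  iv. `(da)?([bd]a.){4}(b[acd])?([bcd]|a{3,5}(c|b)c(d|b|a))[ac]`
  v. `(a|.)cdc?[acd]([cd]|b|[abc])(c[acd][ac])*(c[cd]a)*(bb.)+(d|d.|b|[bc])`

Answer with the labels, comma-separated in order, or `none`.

i → match
ii → no match
iii → no match
iv → no match
v → no match

i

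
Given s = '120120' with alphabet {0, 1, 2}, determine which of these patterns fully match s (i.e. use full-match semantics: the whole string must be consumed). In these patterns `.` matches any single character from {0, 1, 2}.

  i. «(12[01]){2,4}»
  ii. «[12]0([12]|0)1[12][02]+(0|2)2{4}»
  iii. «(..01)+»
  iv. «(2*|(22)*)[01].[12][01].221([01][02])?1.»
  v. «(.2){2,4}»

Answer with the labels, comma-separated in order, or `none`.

i

i → match
ii → no match — must end with '2'
iii → no match — must end with '01'
iv → no match
v → no match — must end with '2'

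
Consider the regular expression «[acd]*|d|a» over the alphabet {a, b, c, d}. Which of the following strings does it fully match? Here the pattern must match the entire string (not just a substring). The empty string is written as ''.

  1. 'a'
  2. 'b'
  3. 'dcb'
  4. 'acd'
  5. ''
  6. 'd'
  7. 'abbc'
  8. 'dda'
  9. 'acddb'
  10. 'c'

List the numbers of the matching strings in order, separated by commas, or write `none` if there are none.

1, 4, 5, 6, 8, 10

1 → match
2 → no match
3 → no match
4 → match
5 → match
6 → match
7 → no match
8 → match
9 → no match
10 → match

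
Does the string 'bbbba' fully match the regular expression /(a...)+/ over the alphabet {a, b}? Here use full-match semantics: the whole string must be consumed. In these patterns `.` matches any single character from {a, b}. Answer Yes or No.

No

Every match must start with 'a', but 'bbbba' does not.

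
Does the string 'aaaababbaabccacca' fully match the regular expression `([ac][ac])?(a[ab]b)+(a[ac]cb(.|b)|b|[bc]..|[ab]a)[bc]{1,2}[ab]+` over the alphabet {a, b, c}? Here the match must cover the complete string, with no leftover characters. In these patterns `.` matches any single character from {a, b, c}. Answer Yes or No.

Yes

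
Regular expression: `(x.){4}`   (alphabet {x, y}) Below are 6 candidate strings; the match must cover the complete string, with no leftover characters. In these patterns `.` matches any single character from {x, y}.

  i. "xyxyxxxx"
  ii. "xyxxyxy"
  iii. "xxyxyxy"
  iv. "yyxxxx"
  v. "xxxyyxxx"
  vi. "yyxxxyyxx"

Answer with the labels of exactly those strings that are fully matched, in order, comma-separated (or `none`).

i. "xyxyxxxx" → match
ii. "xyxxyxy" → no match
iii. "xxyxyxy" → no match
iv. "yyxxxx" → no match — must start with "x"
v. "xxxyyxxx" → no match
vi. "yyxxxyyxx" → no match — must start with "x"

i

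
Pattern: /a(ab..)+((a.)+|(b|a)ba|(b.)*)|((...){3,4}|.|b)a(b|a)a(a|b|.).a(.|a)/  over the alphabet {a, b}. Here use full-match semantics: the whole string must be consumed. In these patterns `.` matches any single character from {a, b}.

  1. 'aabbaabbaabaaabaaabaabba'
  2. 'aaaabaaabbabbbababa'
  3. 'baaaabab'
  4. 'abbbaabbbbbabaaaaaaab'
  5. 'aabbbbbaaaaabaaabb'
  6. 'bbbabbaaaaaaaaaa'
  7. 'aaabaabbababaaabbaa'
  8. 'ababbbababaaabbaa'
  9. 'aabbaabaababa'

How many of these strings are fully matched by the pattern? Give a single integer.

1 → match
2 → no match
3. 'baaaabab' → match
4 → no match
5 → no match
6 → match
7 → match
8 → no match
9 → match
Total matched: 5

5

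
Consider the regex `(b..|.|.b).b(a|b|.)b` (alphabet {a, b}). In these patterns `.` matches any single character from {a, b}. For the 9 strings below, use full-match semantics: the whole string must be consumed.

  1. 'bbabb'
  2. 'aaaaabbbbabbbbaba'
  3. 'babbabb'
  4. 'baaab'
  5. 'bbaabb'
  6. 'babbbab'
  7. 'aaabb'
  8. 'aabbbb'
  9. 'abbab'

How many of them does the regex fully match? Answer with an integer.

1 → no match
2 → no match — must end with 'b'
3 → no match
4 → no match
5 → no match
6 → match
7 → no match
8 → no match
9 → match
Total matched: 2

2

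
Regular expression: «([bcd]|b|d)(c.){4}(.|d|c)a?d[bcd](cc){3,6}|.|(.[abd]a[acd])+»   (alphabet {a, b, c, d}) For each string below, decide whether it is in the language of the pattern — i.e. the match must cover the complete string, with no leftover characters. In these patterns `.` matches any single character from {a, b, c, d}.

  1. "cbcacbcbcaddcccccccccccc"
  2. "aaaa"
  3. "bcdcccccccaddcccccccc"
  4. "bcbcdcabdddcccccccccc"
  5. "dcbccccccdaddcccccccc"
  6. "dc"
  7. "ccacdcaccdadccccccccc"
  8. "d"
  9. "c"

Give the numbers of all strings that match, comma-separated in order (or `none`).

1 → no match
2. "aaaa" → match
3 → match
4 → no match
5 → match
6. "dc" → no match
7 → match
8. "d" → match
9. "c" → match

2, 3, 5, 7, 8, 9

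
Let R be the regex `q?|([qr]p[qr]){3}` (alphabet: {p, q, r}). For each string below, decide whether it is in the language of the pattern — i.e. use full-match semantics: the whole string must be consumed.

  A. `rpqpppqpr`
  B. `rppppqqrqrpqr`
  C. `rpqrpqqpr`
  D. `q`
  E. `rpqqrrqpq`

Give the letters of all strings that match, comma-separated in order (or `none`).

C, D

A → no match
B → no match
C → match
D → match
E → no match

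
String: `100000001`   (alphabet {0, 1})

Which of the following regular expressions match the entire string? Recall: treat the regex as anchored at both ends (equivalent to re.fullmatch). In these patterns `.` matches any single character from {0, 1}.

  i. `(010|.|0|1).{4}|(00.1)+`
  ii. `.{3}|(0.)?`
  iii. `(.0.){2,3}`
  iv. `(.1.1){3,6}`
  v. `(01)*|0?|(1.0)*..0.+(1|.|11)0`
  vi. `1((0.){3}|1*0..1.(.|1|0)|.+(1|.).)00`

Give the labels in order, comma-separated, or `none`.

iii

i → no match
ii → no match
iii → match
iv → no match
v → no match
vi → no match — must end with `00`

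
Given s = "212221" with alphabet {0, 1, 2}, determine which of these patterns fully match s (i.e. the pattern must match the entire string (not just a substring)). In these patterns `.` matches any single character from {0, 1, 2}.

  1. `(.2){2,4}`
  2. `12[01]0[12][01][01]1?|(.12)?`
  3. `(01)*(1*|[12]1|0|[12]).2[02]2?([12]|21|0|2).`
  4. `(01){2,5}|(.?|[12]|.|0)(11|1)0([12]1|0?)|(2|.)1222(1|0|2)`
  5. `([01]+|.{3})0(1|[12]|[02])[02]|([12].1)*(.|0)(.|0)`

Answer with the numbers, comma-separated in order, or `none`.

1 → no match — must end with "2"
2 → no match
3 → match
4 → match
5 → no match

3, 4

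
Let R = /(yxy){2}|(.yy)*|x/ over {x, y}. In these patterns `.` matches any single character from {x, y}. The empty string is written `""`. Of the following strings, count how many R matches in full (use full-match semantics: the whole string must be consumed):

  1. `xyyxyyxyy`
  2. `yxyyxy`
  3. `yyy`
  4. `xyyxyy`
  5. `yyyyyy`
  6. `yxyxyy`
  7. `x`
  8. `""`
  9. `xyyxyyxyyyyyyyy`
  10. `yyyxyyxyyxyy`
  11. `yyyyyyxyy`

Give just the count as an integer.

10

1 → match
2 → match
3 → match
4 → match
5 → match
6 → no match
7 → match
8 → match
9 → match
10 → match
11 → match
Total matched: 10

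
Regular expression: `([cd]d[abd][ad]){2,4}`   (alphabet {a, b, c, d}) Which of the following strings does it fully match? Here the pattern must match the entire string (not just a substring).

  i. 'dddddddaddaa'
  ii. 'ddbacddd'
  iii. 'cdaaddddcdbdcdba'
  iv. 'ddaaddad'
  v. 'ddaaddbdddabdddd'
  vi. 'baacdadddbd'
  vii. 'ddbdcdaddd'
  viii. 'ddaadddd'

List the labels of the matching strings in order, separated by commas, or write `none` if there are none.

i, ii, iii, iv, viii

i → match
ii → match
iii → match
iv → match
v → no match
vi → no match
vii → no match
viii → match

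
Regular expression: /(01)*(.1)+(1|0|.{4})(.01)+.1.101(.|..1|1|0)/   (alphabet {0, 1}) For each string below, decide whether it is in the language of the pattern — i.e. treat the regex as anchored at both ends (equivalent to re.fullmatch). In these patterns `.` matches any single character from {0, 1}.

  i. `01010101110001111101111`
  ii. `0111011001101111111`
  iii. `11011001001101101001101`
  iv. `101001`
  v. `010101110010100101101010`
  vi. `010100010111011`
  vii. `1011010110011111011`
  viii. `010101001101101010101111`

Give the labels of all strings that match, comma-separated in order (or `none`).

i → match
ii → no match
iii → no match
iv → no match
v → no match
vi → match
vii → no match
viii → match

i, vi, viii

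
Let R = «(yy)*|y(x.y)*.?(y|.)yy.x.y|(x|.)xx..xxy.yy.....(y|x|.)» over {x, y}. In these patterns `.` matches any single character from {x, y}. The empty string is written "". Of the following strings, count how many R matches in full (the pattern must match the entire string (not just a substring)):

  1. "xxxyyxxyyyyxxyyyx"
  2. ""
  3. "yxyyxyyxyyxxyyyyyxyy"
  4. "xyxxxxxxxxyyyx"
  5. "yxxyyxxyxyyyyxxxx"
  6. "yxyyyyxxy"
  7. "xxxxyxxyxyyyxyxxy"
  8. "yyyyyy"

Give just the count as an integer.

7

1 → match
2. "" → match
3 → match
4 → no match
5 → match
6. "yxyyyyxxy" → match
7 → match
8. "yyyyyy" → match
Total matched: 7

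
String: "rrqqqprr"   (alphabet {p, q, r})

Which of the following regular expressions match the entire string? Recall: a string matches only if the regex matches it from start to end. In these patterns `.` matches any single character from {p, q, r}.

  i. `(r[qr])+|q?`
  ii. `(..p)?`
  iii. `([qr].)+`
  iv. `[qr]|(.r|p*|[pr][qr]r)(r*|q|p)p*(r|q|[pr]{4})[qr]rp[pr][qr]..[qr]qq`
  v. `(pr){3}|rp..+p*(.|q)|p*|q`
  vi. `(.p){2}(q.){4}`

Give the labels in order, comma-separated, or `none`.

i → no match
ii → no match
iii → match
iv → no match
v → no match
vi → no match

iii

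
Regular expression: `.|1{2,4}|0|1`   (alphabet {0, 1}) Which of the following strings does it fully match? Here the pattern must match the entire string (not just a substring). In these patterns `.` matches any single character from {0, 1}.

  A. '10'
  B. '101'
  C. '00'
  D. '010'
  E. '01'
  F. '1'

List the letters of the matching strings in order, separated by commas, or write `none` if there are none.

A → no match
B → no match
C → no match
D → no match
E → no match
F → match

F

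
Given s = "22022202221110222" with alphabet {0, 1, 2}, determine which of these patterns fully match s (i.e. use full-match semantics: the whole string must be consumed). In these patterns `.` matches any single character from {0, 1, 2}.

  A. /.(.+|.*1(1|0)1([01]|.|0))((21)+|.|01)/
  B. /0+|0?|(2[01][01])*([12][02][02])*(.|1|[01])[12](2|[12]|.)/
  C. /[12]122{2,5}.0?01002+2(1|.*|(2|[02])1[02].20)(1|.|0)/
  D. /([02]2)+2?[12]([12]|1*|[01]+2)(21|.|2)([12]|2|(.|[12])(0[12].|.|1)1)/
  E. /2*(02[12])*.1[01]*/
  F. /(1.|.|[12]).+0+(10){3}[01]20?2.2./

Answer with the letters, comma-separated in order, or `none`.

A, D

A → match
B → no match
C → no match
D → match
E → no match
F → no match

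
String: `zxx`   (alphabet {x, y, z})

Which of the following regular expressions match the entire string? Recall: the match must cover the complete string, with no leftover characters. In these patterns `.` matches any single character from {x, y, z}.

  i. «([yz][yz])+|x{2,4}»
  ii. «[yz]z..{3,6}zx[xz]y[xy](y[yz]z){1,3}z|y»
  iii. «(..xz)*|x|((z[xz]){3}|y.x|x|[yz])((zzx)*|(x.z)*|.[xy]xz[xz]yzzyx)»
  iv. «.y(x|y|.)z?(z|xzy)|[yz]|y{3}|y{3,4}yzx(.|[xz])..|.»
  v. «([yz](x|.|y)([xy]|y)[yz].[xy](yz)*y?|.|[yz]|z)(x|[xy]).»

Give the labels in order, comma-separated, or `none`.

v

i → no match
ii → no match
iii → no match
iv → no match
v → match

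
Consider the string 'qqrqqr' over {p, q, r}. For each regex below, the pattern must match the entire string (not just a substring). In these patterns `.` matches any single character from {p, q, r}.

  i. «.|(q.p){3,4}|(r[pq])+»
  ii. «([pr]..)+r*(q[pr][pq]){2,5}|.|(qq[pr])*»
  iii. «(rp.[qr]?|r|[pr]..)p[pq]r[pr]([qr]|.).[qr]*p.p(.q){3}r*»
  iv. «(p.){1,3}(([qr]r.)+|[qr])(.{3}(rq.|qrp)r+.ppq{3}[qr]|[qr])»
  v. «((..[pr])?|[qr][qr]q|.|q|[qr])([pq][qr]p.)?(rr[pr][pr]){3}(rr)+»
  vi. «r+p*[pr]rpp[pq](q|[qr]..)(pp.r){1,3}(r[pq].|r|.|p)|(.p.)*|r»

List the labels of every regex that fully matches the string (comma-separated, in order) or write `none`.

ii

i → no match
ii → match
iii → no match
iv → no match — must start with 'p'
v → no match — must end with 'rr'
vi → no match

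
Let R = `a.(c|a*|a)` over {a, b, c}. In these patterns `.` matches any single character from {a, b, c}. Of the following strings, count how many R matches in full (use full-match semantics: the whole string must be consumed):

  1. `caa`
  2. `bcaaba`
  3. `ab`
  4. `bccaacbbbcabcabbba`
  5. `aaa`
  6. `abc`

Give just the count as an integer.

1. `caa` → no match — must start with `a`
2. `bcaaba` → no match — must start with `a`
3. `ab` → match
4 → no match — must start with `a`
5. `aaa` → match
6. `abc` → match
Total matched: 3

3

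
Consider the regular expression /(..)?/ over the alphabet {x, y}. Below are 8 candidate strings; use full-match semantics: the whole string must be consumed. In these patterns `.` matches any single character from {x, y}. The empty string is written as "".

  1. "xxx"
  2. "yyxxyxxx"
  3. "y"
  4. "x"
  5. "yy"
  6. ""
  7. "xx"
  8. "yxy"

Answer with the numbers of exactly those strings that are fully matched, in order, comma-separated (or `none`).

1 → no match
2 → no match
3 → no match
4 → no match
5 → match
6 → match
7 → match
8 → no match

5, 6, 7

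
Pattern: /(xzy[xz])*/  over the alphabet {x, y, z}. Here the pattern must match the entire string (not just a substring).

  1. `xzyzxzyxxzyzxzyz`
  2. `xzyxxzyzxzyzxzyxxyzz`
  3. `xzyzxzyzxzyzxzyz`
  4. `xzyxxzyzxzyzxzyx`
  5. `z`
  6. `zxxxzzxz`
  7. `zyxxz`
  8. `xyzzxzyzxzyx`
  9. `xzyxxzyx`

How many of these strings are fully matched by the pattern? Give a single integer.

4

1 → match
2 → no match
3 → match
4 → match
5 → no match
6 → no match
7 → no match
8 → no match
9 → match
Total matched: 4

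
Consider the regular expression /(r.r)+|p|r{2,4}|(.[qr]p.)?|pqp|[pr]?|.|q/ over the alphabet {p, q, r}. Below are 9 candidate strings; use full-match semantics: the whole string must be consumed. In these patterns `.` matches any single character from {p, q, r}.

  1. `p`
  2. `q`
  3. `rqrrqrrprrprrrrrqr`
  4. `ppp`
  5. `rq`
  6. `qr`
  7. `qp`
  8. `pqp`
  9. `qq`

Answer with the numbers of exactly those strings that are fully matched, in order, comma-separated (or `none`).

1, 2, 3, 8

1 → match
2 → match
3 → match
4 → no match
5 → no match
6 → no match
7 → no match
8 → match
9 → no match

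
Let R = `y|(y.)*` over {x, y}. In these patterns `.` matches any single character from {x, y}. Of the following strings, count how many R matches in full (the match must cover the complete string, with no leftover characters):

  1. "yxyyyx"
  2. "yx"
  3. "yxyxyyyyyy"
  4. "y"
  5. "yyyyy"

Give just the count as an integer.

1 → match
2 → match
3 → match
4 → match
5 → no match
Total matched: 4

4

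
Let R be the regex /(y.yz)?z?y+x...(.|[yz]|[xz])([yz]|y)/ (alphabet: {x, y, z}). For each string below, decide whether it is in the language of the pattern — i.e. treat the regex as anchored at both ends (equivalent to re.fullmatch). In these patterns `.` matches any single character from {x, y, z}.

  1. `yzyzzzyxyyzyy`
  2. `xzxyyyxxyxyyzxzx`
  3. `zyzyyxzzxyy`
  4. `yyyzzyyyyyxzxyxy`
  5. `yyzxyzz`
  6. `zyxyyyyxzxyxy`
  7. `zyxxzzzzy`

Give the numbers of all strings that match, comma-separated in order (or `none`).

1 → no match
2 → no match
3 → no match
4 → match
5 → no match
6 → no match
7 → no match

4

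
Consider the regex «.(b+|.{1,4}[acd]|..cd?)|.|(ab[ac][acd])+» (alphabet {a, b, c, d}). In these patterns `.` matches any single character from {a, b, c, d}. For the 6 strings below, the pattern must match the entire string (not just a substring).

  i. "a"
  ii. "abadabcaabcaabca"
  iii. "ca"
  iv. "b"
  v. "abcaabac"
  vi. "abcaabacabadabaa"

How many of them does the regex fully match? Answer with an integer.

i → match
ii → match
iii → no match
iv → match
v → match
vi → match
Total matched: 5

5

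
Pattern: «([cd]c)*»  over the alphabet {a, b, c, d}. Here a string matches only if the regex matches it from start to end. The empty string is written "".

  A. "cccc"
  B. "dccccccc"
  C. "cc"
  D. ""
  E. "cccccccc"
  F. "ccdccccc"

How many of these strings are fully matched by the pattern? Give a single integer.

6

A → match
B → match
C → match
D → match
E → match
F → match
Total matched: 6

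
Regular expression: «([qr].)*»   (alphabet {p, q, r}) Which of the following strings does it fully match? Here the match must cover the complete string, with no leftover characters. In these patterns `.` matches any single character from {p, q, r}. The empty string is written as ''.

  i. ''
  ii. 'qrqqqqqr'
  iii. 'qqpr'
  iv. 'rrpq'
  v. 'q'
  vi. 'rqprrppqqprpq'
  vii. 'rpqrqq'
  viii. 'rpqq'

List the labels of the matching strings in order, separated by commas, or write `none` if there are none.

i → match
ii → match
iii → no match
iv → no match
v → no match
vi → no match
vii → match
viii → match

i, ii, vii, viii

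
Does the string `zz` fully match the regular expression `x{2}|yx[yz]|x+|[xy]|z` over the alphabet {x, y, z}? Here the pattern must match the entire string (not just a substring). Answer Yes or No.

No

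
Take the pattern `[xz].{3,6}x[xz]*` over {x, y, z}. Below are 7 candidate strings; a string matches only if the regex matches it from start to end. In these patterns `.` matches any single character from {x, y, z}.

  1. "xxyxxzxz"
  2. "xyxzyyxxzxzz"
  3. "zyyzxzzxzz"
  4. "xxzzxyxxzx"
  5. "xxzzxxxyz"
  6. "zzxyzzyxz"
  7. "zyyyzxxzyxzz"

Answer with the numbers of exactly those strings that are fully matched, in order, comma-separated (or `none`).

1. "xxyxxzxz" → match
2. "xyxzyyxxzxzz" → match
3. "zyyzxzzxzz" → match
4. "xxzzxyxxzx" → match
5. "xxzzxxxyz" → no match
6. "zzxyzzyxz" → match
7. "zyyyzxxzyxzz" → no match

1, 2, 3, 4, 6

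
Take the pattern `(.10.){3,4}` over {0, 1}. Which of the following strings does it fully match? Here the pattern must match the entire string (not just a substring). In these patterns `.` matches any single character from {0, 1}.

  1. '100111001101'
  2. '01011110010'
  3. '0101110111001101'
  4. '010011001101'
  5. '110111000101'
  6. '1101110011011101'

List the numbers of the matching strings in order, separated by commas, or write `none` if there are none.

3, 4, 5, 6

1. '100111001101' → no match
2. '01011110010' → no match
3 → match
4. '010011001101' → match
5. '110111000101' → match
6 → match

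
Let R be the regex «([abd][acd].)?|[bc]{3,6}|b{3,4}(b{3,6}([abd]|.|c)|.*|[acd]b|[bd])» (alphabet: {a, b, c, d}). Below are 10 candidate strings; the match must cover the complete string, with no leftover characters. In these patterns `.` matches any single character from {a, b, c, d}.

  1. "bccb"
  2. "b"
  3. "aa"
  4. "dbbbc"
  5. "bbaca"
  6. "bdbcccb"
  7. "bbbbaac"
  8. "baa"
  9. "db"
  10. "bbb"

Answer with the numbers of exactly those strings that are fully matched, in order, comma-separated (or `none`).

1, 7, 8, 10

1 → match
2 → no match
3 → no match
4 → no match
5 → no match
6 → no match
7 → match
8 → match
9 → no match
10 → match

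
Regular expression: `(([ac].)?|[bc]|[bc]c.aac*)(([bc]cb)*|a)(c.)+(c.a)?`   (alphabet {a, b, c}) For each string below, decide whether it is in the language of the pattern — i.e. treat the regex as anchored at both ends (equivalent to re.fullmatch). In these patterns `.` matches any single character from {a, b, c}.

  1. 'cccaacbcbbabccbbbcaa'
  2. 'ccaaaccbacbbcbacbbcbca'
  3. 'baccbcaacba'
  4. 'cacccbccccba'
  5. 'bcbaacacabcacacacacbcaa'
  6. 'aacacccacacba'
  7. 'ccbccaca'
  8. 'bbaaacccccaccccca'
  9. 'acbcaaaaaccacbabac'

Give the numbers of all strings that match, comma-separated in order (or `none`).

6

1 → no match
2 → no match
3. 'baccbcaacba' → no match
4. 'cacccbccccba' → no match
5 → no match
6 → match
7. 'ccbccaca' → no match
8 → no match
9 → no match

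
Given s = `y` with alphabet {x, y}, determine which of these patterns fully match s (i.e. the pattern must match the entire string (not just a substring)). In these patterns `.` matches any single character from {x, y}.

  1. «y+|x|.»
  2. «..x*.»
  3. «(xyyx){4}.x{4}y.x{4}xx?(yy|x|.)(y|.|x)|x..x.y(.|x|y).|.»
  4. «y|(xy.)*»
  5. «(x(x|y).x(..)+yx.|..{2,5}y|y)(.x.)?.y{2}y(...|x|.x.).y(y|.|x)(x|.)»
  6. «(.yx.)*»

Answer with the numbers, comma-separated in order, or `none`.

1, 3, 4

1 → match
2 → no match
3 → match
4 → match
5 → no match
6 → no match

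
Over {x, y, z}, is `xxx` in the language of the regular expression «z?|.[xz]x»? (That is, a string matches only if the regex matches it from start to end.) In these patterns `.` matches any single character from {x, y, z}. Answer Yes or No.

Yes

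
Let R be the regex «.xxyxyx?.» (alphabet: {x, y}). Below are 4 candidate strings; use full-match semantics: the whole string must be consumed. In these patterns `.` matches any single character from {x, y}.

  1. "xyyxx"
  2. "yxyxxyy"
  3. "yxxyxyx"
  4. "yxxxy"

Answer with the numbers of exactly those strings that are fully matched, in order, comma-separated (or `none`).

1 → no match
2 → no match
3 → match
4 → no match

3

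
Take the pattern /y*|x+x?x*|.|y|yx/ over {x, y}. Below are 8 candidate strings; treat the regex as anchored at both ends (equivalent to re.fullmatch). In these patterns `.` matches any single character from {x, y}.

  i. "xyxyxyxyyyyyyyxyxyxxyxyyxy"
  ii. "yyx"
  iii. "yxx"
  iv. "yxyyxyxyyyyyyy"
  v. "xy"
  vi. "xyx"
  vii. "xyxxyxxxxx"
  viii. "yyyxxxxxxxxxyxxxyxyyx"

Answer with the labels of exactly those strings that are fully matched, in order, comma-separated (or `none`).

none

i → no match
ii → no match
iii → no match
iv → no match
v → no match
vi → no match
vii → no match
viii → no match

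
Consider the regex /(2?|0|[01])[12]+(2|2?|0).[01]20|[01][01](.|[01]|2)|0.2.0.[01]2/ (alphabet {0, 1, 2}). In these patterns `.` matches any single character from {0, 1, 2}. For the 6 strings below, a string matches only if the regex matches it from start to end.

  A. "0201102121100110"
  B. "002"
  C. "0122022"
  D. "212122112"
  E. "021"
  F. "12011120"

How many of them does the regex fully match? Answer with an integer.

A → no match
B → match
C → no match
D → no match
E → no match
F → no match
Total matched: 1

1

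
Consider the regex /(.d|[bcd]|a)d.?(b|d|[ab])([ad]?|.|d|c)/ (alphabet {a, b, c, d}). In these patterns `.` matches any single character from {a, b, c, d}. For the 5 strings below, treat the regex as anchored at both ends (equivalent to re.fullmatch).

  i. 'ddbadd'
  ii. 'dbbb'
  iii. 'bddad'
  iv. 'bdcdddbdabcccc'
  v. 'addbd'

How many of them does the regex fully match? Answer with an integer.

i → no match
ii → no match
iii → match
iv → no match
v → match
Total matched: 2

2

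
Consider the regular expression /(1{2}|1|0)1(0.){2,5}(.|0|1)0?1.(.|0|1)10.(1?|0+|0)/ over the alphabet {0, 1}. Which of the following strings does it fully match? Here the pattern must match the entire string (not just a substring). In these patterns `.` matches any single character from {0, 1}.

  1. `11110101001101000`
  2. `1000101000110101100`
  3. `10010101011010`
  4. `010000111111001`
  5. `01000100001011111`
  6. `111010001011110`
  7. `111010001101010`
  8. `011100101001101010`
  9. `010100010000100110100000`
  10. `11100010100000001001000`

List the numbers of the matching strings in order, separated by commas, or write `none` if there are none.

7

1 → no match
2 → no match
3 → no match
4 → no match
5 → no match
6 → no match
7 → match
8 → no match
9 → no match
10 → no match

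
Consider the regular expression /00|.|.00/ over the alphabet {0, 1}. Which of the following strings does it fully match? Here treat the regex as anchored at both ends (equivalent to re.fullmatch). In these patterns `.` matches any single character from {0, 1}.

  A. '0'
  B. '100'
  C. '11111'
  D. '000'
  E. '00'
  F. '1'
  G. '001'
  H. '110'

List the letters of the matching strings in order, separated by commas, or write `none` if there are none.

A, B, D, E, F

A → match
B → match
C → no match
D → match
E → match
F → match
G → no match
H → no match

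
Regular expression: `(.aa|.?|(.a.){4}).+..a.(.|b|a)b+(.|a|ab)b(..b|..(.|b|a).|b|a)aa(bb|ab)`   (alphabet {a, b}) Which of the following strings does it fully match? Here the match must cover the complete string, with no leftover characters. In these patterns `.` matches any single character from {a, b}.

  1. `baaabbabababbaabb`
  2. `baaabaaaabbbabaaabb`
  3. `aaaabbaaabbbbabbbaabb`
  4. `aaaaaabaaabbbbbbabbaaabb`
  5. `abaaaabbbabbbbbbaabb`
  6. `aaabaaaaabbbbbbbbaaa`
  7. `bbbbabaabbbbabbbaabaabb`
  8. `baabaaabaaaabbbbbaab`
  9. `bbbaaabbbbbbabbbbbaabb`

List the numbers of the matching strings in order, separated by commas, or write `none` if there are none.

1 → match
2 → match
3 → match
4 → match
5 → match
6 → no match
7 → match
8 → no match
9 → match

1, 2, 3, 4, 5, 7, 9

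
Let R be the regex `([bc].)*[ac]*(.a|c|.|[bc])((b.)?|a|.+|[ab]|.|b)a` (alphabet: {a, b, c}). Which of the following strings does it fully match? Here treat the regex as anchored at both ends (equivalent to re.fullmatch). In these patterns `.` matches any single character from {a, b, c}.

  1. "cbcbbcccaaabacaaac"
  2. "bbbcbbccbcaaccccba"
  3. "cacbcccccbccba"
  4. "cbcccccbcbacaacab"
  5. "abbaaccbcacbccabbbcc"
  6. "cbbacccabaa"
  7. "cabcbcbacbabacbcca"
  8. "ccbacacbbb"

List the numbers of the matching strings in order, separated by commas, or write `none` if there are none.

1 → no match — must end with "a"
2 → match
3 → match
4 → no match — must end with "a"
5 → no match — must end with "a"
6 → match
7 → match
8 → no match — must end with "a"

2, 3, 6, 7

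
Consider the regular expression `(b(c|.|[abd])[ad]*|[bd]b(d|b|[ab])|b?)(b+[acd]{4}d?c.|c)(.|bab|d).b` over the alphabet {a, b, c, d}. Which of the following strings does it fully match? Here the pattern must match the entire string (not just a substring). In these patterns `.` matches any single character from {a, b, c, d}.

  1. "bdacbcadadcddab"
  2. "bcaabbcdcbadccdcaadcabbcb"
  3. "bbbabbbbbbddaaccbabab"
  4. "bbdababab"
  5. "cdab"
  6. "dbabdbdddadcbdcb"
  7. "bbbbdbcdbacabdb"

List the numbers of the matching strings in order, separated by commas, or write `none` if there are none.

1 → no match
2 → no match
3 → no match
4 → no match
5 → match
6 → no match
7 → no match

5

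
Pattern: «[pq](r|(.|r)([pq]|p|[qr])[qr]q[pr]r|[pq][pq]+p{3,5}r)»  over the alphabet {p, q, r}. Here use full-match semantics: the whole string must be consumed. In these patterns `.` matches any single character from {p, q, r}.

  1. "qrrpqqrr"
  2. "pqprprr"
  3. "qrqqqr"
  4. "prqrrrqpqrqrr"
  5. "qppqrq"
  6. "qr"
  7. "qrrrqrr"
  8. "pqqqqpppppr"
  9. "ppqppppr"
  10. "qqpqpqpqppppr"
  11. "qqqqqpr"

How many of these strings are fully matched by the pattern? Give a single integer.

6

1 → no match
2 → no match
3 → no match
4 → no match
5 → no match
6 → match
7 → match
8 → match
9 → match
10 → match
11 → match
Total matched: 6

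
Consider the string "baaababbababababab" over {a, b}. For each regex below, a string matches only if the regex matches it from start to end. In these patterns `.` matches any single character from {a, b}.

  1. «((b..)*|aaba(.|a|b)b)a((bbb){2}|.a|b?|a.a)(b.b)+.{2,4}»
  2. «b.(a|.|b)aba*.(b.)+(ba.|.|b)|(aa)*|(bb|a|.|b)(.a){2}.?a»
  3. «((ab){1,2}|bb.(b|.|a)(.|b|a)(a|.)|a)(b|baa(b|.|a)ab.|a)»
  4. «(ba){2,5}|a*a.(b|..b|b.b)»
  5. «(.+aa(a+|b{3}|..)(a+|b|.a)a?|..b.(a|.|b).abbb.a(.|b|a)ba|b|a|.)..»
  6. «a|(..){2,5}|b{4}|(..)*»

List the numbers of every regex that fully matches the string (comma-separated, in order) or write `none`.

2, 6

1 → no match
2 → match
3 → no match
4 → no match
5 → no match
6 → match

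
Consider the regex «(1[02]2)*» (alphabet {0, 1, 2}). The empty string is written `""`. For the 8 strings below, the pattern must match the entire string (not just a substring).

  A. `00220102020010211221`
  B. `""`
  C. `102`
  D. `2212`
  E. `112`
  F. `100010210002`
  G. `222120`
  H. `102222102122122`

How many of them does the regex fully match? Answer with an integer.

A → no match
B → match
C → match
D → no match
E → no match
F → no match
G → no match
H → no match
Total matched: 2

2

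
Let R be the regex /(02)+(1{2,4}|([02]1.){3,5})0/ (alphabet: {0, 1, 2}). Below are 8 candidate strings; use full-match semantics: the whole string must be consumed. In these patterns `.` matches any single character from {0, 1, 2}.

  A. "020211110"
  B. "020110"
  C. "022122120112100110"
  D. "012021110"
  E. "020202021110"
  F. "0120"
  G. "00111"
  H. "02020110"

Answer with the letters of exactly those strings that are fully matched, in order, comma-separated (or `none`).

A. "020211110" → match
B. "020110" → no match
C → match
D. "012021110" → no match — must start with "02"
E. "020202021110" → match
F. "0120" → no match — must start with "02"
G. "00111" → no match — must start with "02"
H. "02020110" → no match

A, C, E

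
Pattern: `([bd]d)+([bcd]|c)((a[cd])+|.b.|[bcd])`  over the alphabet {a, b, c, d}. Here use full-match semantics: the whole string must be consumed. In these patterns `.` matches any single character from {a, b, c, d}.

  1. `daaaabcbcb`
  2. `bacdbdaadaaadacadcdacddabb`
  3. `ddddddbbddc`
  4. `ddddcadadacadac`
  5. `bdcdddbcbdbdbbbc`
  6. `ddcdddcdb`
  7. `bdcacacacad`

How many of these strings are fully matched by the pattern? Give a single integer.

1 → no match
2 → no match
3 → no match
4 → match
5 → no match
6 → no match
7 → match
Total matched: 2

2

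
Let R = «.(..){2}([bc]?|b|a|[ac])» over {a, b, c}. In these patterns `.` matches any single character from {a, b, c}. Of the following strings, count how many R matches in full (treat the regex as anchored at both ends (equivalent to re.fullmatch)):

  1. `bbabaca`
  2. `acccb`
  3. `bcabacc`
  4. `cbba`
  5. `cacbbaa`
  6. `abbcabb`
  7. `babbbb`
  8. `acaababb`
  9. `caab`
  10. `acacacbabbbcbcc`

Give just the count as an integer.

1. `bbabaca` → no match
2. `acccb` → match
3. `bcabacc` → no match
4. `cbba` → no match
5. `cacbbaa` → no match
6. `abbcabb` → no match
7. `babbbb` → match
8. `acaababb` → no match
9. `caab` → no match
10 → no match
Total matched: 2

2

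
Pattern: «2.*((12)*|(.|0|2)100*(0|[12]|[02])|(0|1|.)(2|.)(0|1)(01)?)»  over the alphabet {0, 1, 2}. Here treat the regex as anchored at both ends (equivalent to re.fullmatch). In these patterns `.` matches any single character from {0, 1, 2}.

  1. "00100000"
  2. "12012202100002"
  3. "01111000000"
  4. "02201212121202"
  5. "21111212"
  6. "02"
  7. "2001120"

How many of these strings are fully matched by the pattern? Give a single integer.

2

1 → no match — must start with "2"
2 → no match — must start with "2"
3 → no match — must start with "2"
4 → no match — must start with "2"
5 → match
6 → no match — must start with "2"
7 → match
Total matched: 2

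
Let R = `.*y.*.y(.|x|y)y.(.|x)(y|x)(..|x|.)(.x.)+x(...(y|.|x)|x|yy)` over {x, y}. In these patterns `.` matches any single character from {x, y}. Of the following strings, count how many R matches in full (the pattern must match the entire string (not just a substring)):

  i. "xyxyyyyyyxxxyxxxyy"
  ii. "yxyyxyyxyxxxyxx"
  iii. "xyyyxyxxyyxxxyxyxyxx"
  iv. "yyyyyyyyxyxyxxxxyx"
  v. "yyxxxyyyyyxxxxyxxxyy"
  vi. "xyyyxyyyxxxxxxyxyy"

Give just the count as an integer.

i → match
ii → match
iii → no match
iv → no match
v → match
vi → match
Total matched: 4

4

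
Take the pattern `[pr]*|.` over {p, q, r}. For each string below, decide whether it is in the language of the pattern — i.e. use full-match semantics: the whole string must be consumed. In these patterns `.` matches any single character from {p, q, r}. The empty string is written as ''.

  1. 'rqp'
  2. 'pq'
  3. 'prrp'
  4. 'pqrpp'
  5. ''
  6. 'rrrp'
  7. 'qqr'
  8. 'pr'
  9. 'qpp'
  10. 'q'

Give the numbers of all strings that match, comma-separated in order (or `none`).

1 → no match
2 → no match
3 → match
4 → no match
5 → match
6 → match
7 → no match
8 → match
9 → no match
10 → match

3, 5, 6, 8, 10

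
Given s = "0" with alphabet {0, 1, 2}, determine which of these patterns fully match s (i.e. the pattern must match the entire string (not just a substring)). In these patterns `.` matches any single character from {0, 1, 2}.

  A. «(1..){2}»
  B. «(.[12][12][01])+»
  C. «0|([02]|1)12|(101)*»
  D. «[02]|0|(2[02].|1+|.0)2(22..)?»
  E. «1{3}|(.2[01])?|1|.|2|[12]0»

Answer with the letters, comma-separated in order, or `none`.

C, D, E

A → no match — must start with "1"
B → no match
C → match
D → match
E → match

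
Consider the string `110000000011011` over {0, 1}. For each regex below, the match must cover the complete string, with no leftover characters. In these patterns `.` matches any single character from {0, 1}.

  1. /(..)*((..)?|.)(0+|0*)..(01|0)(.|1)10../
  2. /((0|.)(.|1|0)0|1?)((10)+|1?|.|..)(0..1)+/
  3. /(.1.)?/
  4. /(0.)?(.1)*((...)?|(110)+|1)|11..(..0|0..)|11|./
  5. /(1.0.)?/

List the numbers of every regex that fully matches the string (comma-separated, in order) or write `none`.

1

1 → match
2 → no match
3 → no match
4 → no match
5 → no match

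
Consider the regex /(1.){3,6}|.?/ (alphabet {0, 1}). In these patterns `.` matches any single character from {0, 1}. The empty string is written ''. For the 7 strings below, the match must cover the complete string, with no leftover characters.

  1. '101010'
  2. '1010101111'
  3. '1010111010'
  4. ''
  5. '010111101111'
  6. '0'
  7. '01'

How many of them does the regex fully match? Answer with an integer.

5

1 → match
2 → match
3 → match
4 → match
5 → no match
6 → match
7 → no match
Total matched: 5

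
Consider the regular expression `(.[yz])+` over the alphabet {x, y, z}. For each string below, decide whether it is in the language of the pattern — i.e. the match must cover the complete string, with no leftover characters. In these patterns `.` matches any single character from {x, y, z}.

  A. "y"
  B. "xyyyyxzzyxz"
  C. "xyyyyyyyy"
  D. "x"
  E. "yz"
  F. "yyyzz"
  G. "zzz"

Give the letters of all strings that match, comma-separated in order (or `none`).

A → no match
B → no match
C → no match
D → no match
E → match
F → no match
G → no match

E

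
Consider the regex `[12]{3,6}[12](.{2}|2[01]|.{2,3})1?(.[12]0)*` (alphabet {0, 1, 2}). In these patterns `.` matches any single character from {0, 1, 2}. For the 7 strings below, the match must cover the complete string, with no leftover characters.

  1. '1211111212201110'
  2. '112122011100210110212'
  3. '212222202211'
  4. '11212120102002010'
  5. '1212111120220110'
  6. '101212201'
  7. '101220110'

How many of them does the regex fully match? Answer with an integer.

1

1 → no match
2 → no match
3 → no match
4 → no match
5 → match
6 → no match
7 → no match
Total matched: 1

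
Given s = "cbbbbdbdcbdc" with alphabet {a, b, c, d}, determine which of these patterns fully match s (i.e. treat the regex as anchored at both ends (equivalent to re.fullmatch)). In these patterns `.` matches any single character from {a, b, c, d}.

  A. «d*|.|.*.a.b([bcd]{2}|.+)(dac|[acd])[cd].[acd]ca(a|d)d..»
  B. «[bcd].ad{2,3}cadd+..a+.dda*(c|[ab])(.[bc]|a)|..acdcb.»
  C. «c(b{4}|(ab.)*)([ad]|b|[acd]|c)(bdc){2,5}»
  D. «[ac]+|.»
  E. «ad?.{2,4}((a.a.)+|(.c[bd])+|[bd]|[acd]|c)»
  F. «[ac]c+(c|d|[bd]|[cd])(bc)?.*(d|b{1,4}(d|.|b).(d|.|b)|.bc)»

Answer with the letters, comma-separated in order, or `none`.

A → no match
B → no match
C → match
D → no match
E → no match — must start with "a"
F → no match

C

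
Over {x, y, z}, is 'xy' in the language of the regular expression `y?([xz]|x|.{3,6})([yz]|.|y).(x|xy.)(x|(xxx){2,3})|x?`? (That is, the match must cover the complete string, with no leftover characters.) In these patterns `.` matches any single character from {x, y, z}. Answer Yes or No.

No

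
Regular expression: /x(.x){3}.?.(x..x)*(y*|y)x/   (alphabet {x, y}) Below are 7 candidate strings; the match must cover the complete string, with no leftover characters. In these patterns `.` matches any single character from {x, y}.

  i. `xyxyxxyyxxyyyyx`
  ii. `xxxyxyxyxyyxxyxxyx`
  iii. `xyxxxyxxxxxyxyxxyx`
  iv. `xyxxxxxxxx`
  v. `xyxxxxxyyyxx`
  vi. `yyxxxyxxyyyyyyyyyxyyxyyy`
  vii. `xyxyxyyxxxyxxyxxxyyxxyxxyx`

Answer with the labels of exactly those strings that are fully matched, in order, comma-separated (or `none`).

ii, iv

i → no match
ii → match
iii → no match
iv. `xyxxxxxxxx` → match
v. `xyxxxxxyyyxx` → no match
vi → no match — must start with `x`
vii → no match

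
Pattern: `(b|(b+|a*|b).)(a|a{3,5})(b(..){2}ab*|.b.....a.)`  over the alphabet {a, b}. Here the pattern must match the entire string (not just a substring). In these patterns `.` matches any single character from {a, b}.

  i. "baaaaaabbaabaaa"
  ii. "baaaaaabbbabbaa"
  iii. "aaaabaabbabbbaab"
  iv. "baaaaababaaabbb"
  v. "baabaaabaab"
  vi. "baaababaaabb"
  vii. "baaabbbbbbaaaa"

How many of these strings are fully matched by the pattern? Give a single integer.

i → match
ii → match
iii → no match
iv → match
v → match
vi → match
vii → no match
Total matched: 5

5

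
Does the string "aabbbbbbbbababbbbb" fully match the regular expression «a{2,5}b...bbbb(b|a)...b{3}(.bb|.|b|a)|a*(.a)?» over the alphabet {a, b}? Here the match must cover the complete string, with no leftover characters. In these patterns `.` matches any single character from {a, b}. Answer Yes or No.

Yes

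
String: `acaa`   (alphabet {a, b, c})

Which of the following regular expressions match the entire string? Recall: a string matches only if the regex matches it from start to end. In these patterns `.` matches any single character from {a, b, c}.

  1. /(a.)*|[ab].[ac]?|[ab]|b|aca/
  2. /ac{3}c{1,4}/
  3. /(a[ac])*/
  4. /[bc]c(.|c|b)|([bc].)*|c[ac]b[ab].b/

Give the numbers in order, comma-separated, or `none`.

1, 3

1 → match
2 → no match — must end with `c`
3 → match
4 → no match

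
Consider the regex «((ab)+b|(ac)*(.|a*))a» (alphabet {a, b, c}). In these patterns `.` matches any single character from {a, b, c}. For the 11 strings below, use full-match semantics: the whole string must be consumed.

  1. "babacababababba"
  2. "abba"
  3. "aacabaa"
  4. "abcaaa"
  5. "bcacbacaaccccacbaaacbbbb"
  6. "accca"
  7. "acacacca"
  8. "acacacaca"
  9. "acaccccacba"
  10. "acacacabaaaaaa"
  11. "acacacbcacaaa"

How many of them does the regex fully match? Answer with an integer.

3

1 → no match
2 → match
3 → no match
4 → no match
5 → no match — must end with "a"
6 → no match
7 → match
8 → match
9 → no match
10 → no match
11 → no match
Total matched: 3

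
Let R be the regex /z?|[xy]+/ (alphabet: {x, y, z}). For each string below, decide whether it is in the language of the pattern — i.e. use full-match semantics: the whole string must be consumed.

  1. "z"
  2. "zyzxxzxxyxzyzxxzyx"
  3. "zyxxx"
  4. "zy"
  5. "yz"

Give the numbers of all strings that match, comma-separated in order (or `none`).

1

1 → match
2 → no match
3 → no match
4 → no match
5 → no match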